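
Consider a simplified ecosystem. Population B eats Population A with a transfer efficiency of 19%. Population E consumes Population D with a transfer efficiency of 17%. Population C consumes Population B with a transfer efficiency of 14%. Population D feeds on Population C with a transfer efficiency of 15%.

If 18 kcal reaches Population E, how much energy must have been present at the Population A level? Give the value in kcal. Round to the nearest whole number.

Cumulative transfer efficiency: 0.19 × 0.14 × 0.15 × 0.17 = 0.0006783
Population A energy = 18 / 0.0006783 = 26537 kcal

26537 kcal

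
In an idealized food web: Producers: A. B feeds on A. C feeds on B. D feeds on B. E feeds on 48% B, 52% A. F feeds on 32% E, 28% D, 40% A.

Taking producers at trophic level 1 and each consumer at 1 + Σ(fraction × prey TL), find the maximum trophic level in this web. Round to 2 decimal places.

B: 1 + 1 = 2
C: 1 + 2 = 3
D: 1 + 2 = 3
E: 1 + (0.48×2 + 0.52×1) = 2.48
F: 1 + (0.32×2.48 + 0.28×3 + 0.4×1) = 3.0336

3.03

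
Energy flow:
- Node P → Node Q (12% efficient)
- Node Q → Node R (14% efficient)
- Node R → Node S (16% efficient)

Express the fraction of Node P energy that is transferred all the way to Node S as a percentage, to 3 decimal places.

Product of link efficiencies: 0.12 × 0.14 × 0.16 = 0.002688
As a percentage: 0.002688 × 100 = 0.269%

0.269%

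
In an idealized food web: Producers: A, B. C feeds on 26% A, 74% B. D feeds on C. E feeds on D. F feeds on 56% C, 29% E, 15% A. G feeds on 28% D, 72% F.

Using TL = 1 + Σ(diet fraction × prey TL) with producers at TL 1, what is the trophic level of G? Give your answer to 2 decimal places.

C: 1 + (0.26×1 + 0.74×1) = 2
D: 1 + 2 = 3
E: 1 + 3 = 4
F: 1 + (0.56×2 + 0.29×4 + 0.15×1) = 3.43
G: 1 + (0.28×3 + 0.72×3.43) = 4.3096

4.31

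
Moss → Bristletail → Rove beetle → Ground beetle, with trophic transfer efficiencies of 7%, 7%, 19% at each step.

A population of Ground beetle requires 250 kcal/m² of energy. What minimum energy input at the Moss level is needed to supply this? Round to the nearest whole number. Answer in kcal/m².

Cumulative transfer efficiency: 0.07 × 0.07 × 0.19 = 0.000931
Moss energy = 250 / 0.000931 = 268528 kcal/m²

268528 kcal/m²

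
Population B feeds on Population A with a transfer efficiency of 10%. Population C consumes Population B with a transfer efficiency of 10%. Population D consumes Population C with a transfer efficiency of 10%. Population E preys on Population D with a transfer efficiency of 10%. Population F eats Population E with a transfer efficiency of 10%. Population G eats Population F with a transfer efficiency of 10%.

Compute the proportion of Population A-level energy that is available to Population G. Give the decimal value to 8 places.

Product of link efficiencies: 0.1 × 0.1 × 0.1 × 0.1 × 0.1 × 0.1 = 0.000001

0.00000100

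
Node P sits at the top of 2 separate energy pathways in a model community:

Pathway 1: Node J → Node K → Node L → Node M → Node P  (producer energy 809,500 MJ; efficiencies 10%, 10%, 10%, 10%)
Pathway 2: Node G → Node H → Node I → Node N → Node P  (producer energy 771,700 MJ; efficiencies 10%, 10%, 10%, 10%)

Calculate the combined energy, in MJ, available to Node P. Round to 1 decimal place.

158.1 MJ

Pathway 1: 809500 × 0.1 × 0.1 × 0.1 × 0.1 = 80.95 MJ
Pathway 2: 771700 × 0.1 × 0.1 × 0.1 × 0.1 = 77.17 MJ
Total at Node P: 80.95 + 77.17 = 158.12 MJ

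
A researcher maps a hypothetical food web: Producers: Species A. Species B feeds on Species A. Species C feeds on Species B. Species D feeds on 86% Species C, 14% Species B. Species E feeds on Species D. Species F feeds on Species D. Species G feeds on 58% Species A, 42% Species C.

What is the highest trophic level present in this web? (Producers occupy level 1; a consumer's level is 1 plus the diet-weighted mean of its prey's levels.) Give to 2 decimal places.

Species B: 1 + 1 = 2
Species C: 1 + 2 = 3
Species D: 1 + (0.86×3 + 0.14×2) = 3.86
Species E: 1 + 3.86 = 4.86
Species F: 1 + 3.86 = 4.86
Species G: 1 + (0.58×1 + 0.42×3) = 2.84

4.86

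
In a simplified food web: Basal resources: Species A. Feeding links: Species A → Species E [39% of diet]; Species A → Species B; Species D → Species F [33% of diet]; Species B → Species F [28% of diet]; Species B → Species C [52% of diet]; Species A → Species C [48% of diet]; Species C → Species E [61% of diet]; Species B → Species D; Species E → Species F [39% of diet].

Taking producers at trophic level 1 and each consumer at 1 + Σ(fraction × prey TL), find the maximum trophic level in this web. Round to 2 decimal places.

3.69

Species B: 1 + 1 = 2
Species C: 1 + (0.52×2 + 0.48×1) = 2.52
Species D: 1 + 2 = 3
Species E: 1 + (0.61×2.52 + 0.39×1) = 2.9272
Species F: 1 + (0.28×2 + 0.33×3 + 0.39×2.9272) = 3.691608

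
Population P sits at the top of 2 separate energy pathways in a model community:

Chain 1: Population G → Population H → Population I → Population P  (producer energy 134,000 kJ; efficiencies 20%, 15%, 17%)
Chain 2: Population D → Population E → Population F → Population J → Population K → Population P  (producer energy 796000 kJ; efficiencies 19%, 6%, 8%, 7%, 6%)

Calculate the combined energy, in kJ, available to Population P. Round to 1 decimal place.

Chain 1: 134000 × 0.2 × 0.15 × 0.17 = 683.4 kJ
Chain 2: 796000 × 0.19 × 0.06 × 0.08 × 0.07 × 0.06 = 3.0489984 kJ
Total at Population P: 683.4 + 3.0489984 = 686.4489984 kJ

686.4 kJ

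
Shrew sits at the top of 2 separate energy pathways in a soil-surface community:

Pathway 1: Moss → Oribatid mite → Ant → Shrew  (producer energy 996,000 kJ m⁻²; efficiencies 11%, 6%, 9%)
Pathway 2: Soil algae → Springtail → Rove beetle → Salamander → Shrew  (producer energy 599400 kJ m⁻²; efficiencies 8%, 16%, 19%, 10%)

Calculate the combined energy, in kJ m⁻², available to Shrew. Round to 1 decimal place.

737.4 kJ m⁻²

Pathway 1: 996000 × 0.11 × 0.06 × 0.09 = 591.624 kJ m⁻²
Pathway 2: 599400 × 0.08 × 0.16 × 0.19 × 0.1 = 145.77408 kJ m⁻²
Total at Shrew: 591.624 + 145.77408 = 737.39808 kJ m⁻²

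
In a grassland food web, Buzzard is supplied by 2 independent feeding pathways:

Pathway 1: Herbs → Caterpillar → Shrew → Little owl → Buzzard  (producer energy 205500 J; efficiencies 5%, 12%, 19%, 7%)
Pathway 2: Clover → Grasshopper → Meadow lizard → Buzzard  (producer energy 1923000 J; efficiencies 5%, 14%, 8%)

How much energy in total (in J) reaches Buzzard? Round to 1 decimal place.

1093.3 J

Pathway 1: 205500 × 0.05 × 0.12 × 0.19 × 0.07 = 16.3989 J
Pathway 2: 1923000 × 0.05 × 0.14 × 0.08 = 1076.88 J
Total at Buzzard: 16.3989 + 1076.88 = 1093.2789 J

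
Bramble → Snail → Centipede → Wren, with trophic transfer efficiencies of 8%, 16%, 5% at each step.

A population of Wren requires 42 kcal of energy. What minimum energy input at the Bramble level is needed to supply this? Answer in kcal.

Cumulative transfer efficiency: 0.08 × 0.16 × 0.05 = 0.00064
Bramble energy = 42 / 0.00064 = 65625 kcal

65625 kcal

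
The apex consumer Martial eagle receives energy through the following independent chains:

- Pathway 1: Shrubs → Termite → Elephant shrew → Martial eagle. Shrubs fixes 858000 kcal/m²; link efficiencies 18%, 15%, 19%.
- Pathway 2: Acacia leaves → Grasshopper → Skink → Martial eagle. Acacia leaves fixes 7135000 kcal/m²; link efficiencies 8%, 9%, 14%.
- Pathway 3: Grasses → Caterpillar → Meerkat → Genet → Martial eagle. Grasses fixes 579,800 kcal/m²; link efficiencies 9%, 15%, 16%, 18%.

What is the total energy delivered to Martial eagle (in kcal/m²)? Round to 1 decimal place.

11819.0 kcal/m²

Pathway 1: 858000 × 0.18 × 0.15 × 0.19 = 4401.54 kcal/m²
Pathway 2: 7135000 × 0.08 × 0.09 × 0.14 = 7192.08 kcal/m²
Pathway 3: 579800 × 0.09 × 0.15 × 0.16 × 0.18 = 225.42624 kcal/m²
Total at Martial eagle: 4401.54 + 7192.08 + 225.42624 = 11819.04624 kcal/m²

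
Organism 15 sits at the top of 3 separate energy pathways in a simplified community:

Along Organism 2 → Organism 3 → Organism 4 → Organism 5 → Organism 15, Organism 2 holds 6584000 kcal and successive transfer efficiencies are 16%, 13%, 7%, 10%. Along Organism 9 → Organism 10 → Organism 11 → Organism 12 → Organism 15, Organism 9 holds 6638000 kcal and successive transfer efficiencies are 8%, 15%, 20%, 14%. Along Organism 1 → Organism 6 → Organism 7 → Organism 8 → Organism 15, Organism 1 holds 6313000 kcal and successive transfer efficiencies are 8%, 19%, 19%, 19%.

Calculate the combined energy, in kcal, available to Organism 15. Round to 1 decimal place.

6653.1 kcal

Via Organism 2: 6584000 × 0.16 × 0.13 × 0.07 × 0.1 = 958.6304 kcal
Via Organism 9: 6638000 × 0.08 × 0.15 × 0.2 × 0.14 = 2230.368 kcal
Via Organism 1: 6313000 × 0.08 × 0.19 × 0.19 × 0.19 = 3464.06936 kcal
Total at Organism 15: 958.6304 + 2230.368 + 3464.06936 = 6653.06776 kcal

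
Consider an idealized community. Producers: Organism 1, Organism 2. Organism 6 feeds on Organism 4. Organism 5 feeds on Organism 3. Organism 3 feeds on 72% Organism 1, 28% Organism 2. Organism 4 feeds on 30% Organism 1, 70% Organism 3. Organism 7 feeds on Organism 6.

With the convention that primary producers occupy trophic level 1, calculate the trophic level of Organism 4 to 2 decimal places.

2.70

Organism 3: 1 + (0.72×1 + 0.28×1) = 2
Organism 4: 1 + (0.3×1 + 0.7×2) = 2.7
Organism 5: 1 + 2 = 3
Organism 6: 1 + 2.7 = 3.7
Organism 7: 1 + 3.7 = 4.7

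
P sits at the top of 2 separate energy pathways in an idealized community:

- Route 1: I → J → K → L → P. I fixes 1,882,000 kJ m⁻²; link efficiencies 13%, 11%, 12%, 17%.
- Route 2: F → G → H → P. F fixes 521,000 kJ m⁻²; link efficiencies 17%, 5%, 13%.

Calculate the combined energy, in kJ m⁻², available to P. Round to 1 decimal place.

1124.7 kJ m⁻²

Route 1: 1882000 × 0.13 × 0.11 × 0.12 × 0.17 = 549.01704 kJ m⁻²
Route 2: 521000 × 0.17 × 0.05 × 0.13 = 575.705 kJ m⁻²
Total at P: 549.01704 + 575.705 = 1124.72204 kJ m⁻²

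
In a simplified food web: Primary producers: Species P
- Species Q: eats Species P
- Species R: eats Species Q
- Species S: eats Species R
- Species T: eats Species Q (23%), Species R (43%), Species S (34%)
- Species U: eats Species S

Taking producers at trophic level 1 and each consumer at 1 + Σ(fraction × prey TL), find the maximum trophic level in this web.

Species Q: 1 + 1 = 2
Species R: 1 + 2 = 3
Species S: 1 + 3 = 4
Species T: 1 + (0.23×2 + 0.43×3 + 0.34×4) = 4.11
Species U: 1 + 4 = 5

5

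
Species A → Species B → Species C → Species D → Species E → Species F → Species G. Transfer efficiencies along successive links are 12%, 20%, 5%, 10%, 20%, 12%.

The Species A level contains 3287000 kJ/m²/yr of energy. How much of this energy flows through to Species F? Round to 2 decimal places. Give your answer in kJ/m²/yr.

Species B: 3287000 × 0.12 = 394440 kJ/m²/yr
Species C: 394440 × 0.2 = 78888 kJ/m²/yr
Species D: 78888 × 0.05 = 3944.4 kJ/m²/yr
Species E: 3944.4 × 0.1 = 394.44 kJ/m²/yr
Species F: 394.44 × 0.2 = 78.888 kJ/m²/yr

78.89 kJ/m²/yr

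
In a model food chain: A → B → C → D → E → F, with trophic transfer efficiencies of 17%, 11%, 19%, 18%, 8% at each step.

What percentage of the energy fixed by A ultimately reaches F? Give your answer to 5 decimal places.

Product of link efficiencies: 0.17 × 0.11 × 0.19 × 0.18 × 0.08 = 0.0000511632
As a percentage: 0.0000511632 × 100 = 0.00512%

0.00512%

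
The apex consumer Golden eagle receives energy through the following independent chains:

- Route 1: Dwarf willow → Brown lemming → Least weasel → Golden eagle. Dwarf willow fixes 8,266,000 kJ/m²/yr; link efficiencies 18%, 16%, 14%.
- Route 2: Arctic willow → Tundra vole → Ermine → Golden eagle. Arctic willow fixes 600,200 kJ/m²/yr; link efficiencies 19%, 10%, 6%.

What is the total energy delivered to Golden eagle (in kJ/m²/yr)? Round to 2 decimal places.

34012.74 kJ/m²/yr

Route 1: 8266000 × 0.18 × 0.16 × 0.14 = 33328.512 kJ/m²/yr
Route 2: 600200 × 0.19 × 0.1 × 0.06 = 684.228 kJ/m²/yr
Total at Golden eagle: 33328.512 + 684.228 = 34012.74 kJ/m²/yr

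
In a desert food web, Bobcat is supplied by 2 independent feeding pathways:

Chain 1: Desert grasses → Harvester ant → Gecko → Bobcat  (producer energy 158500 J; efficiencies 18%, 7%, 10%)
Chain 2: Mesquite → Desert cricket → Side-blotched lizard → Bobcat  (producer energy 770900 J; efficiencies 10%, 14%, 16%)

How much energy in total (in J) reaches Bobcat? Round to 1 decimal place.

1926.5 J

Chain 1: 158500 × 0.18 × 0.07 × 0.1 = 199.71 J
Chain 2: 770900 × 0.1 × 0.14 × 0.16 = 1726.816 J
Total at Bobcat: 199.71 + 1726.816 = 1926.526 J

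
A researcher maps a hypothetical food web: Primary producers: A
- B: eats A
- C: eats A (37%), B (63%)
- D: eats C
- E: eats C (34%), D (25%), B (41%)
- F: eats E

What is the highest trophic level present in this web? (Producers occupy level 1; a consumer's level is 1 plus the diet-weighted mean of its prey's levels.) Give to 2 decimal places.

B: 1 + 1 = 2
C: 1 + (0.37×1 + 0.63×2) = 2.63
D: 1 + 2.63 = 3.63
E: 1 + (0.34×2.63 + 0.25×3.63 + 0.41×2) = 3.6217
F: 1 + 3.6217 = 4.6217

4.62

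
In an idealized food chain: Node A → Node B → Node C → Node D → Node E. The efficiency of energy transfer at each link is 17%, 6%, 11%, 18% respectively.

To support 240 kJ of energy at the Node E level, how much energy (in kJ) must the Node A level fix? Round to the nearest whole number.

Cumulative transfer efficiency: 0.17 × 0.06 × 0.11 × 0.18 = 0.00020196
Node A energy = 240 / 0.00020196 = 1188354 kJ

1188354 kJ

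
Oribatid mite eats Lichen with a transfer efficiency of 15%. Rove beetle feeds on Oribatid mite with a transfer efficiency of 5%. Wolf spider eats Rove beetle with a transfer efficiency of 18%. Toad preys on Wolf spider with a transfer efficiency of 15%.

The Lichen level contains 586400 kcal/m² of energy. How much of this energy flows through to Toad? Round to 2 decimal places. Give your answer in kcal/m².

118.75 kcal/m²

Oribatid mite: 586400 × 0.15 = 87960 kcal/m²
Rove beetle: 87960 × 0.05 = 4398 kcal/m²
Wolf spider: 4398 × 0.18 = 791.64 kcal/m²
Toad: 791.64 × 0.15 = 118.746 kcal/m²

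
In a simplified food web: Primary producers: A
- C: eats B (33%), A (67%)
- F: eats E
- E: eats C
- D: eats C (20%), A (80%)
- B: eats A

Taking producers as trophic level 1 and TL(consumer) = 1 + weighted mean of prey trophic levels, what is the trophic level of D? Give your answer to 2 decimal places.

2.27

B: 1 + 1 = 2
C: 1 + (0.33×2 + 0.67×1) = 2.33
D: 1 + (0.2×2.33 + 0.8×1) = 2.266
E: 1 + 2.33 = 3.33
F: 1 + 3.33 = 4.33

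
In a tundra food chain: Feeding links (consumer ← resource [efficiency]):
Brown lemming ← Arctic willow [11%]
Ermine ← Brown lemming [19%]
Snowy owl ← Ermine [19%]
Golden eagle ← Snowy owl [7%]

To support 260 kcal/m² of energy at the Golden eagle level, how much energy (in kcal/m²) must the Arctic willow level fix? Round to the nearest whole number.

935353 kcal/m²

Cumulative transfer efficiency: 0.11 × 0.19 × 0.19 × 0.07 = 0.00027797
Arctic willow energy = 260 / 0.00027797 = 935353 kcal/m²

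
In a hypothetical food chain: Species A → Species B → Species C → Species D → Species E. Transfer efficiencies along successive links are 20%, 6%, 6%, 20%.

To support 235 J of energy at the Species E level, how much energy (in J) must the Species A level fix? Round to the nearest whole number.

1631944 J

Cumulative transfer efficiency: 0.2 × 0.06 × 0.06 × 0.2 = 0.000144
Species A energy = 235 / 0.000144 = 1631944 J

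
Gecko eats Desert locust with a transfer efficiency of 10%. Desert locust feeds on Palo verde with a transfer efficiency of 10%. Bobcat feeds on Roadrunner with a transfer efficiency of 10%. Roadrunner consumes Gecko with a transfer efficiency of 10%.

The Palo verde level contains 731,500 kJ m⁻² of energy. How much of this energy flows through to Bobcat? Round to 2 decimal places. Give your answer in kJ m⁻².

73.15 kJ m⁻²

Desert locust: 731500 × 0.1 = 73150 kJ m⁻²
Gecko: 73150 × 0.1 = 7315 kJ m⁻²
Roadrunner: 7315 × 0.1 = 731.5 kJ m⁻²
Bobcat: 731.5 × 0.1 = 73.15 kJ m⁻²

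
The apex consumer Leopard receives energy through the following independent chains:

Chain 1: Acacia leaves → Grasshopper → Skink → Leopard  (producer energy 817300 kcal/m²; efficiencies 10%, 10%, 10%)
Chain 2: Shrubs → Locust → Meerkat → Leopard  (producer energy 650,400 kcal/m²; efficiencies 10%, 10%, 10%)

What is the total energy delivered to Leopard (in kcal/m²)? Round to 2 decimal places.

Chain 1: 817300 × 0.1 × 0.1 × 0.1 = 817.3 kcal/m²
Chain 2: 650400 × 0.1 × 0.1 × 0.1 = 650.4 kcal/m²
Total at Leopard: 817.3 + 650.4 = 1467.7 kcal/m²

1467.70 kcal/m²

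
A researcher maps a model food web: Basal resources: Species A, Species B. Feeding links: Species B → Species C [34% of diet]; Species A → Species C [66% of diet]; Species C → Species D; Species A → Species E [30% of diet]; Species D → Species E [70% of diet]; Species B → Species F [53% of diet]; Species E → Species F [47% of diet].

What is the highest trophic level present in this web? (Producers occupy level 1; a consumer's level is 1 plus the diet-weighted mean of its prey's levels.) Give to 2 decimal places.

3.40

Species C: 1 + (0.34×1 + 0.66×1) = 2
Species D: 1 + 2 = 3
Species E: 1 + (0.3×1 + 0.7×3) = 3.4
Species F: 1 + (0.53×1 + 0.47×3.4) = 3.128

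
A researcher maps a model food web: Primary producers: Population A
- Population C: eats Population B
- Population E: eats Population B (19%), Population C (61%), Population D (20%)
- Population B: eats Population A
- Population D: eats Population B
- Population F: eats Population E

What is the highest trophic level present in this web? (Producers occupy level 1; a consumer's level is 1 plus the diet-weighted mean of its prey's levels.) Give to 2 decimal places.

Population B: 1 + 1 = 2
Population C: 1 + 2 = 3
Population D: 1 + 2 = 3
Population E: 1 + (0.19×2 + 0.61×3 + 0.2×3) = 3.81
Population F: 1 + 3.81 = 4.81

4.81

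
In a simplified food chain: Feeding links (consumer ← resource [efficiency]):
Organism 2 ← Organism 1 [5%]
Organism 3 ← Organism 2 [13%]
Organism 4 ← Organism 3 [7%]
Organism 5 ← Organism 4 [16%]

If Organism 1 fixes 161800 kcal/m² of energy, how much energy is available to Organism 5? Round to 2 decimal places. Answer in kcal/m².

11.78 kcal/m²

Organism 2: 161800 × 0.05 = 8090 kcal/m²
Organism 3: 8090 × 0.13 = 1051.7 kcal/m²
Organism 4: 1051.7 × 0.07 = 73.619 kcal/m²
Organism 5: 73.619 × 0.16 = 11.77904 kcal/m²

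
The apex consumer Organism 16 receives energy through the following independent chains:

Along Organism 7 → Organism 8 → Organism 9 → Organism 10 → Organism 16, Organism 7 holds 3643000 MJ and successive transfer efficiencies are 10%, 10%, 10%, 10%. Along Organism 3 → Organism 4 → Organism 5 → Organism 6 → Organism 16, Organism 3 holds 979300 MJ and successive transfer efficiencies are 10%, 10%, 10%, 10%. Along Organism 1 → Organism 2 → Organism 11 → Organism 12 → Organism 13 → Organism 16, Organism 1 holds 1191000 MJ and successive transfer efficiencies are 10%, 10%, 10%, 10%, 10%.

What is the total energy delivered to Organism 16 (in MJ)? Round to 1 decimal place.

474.1 MJ

Via Organism 7: 3643000 × 0.1 × 0.1 × 0.1 × 0.1 = 364.3 MJ
Via Organism 3: 979300 × 0.1 × 0.1 × 0.1 × 0.1 = 97.93 MJ
Via Organism 1: 1191000 × 0.1 × 0.1 × 0.1 × 0.1 × 0.1 = 11.91 MJ
Total at Organism 16: 364.3 + 97.93 + 11.91 = 474.14 MJ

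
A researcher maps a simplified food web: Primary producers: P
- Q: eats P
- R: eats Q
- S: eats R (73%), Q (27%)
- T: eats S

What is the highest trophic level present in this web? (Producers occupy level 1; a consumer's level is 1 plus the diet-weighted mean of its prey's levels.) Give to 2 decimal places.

4.73

Q: 1 + 1 = 2
R: 1 + 2 = 3
S: 1 + (0.73×3 + 0.27×2) = 3.73
T: 1 + 3.73 = 4.73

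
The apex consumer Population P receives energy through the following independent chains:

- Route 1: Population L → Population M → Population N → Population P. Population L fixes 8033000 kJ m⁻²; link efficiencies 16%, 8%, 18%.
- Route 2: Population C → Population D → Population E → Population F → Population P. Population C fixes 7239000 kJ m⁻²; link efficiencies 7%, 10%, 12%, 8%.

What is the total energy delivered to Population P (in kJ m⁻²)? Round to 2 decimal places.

Route 1: 8033000 × 0.16 × 0.08 × 0.18 = 18508.032 kJ m⁻²
Route 2: 7239000 × 0.07 × 0.1 × 0.12 × 0.08 = 486.4608 kJ m⁻²
Total at Population P: 18508.032 + 486.4608 = 18994.4928 kJ m⁻²

18994.49 kJ m⁻²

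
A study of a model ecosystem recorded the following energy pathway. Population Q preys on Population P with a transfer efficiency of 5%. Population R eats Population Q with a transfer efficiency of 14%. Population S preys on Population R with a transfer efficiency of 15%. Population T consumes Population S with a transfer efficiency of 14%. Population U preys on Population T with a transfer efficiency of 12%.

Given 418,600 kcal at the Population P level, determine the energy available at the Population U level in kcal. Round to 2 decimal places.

Population Q: 418600 × 0.05 = 20930 kcal
Population R: 20930 × 0.14 = 2930.2 kcal
Population S: 2930.2 × 0.15 = 439.53 kcal
Population T: 439.53 × 0.14 = 61.5342 kcal
Population U: 61.5342 × 0.12 = 7.384104 kcal

7.38 kcal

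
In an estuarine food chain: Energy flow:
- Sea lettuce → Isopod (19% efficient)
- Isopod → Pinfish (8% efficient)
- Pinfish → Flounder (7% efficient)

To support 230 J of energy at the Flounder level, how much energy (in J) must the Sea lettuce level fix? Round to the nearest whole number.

216165 J

Cumulative transfer efficiency: 0.19 × 0.08 × 0.07 = 0.001064
Sea lettuce energy = 230 / 0.001064 = 216165 J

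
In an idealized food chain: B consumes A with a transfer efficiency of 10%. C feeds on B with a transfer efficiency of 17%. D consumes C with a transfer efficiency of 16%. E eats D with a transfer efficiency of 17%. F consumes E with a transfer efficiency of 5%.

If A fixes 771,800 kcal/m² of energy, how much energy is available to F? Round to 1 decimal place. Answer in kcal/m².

17.8 kcal/m²

B: 771800 × 0.1 = 77180 kcal/m²
C: 77180 × 0.17 = 13120.6 kcal/m²
D: 13120.6 × 0.16 = 2099.296 kcal/m²
E: 2099.296 × 0.17 = 356.88032 kcal/m²
F: 356.88032 × 0.05 = 17.844016 kcal/m²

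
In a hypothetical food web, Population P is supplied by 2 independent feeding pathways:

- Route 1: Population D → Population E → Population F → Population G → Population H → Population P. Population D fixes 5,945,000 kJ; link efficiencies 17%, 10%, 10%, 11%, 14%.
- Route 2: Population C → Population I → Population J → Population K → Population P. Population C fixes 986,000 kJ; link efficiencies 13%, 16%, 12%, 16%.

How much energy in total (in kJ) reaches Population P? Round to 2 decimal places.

Route 1: 5945000 × 0.17 × 0.1 × 0.1 × 0.11 × 0.14 = 155.6401 kJ
Route 2: 986000 × 0.13 × 0.16 × 0.12 × 0.16 = 393.76896 kJ
Total at Population P: 155.6401 + 393.76896 = 549.40906 kJ

549.41 kJ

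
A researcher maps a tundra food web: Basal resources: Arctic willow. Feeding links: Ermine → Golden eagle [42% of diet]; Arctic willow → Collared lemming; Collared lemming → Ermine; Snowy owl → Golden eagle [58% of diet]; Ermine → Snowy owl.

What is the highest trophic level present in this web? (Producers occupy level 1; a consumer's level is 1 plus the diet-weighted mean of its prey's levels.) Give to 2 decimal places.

Collared lemming: 1 + 1 = 2
Ermine: 1 + 2 = 3
Snowy owl: 1 + 3 = 4
Golden eagle: 1 + (0.58×4 + 0.42×3) = 4.58

4.58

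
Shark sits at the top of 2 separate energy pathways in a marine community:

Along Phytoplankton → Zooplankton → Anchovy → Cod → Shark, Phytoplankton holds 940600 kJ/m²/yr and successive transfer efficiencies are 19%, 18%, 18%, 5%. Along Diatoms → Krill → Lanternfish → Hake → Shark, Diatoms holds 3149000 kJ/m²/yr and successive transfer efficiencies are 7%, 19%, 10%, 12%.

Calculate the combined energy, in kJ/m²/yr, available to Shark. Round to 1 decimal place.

792.1 kJ/m²/yr

Via Phytoplankton: 940600 × 0.19 × 0.18 × 0.18 × 0.05 = 289.51668 kJ/m²/yr
Via Diatoms: 3149000 × 0.07 × 0.19 × 0.1 × 0.12 = 502.5804 kJ/m²/yr
Total at Shark: 289.51668 + 502.5804 = 792.09708 kJ/m²/yr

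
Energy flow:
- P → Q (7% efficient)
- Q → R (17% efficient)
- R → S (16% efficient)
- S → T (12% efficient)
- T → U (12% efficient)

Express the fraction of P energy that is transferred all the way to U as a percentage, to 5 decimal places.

0.00274%

Product of link efficiencies: 0.07 × 0.17 × 0.16 × 0.12 × 0.12 = 0.0000274176
As a percentage: 0.0000274176 × 100 = 0.00274%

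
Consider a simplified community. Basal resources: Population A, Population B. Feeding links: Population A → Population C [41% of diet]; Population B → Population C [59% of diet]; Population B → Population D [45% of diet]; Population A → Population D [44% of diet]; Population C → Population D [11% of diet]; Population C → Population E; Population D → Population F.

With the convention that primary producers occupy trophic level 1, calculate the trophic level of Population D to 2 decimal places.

Population C: 1 + (0.41×1 + 0.59×1) = 2
Population D: 1 + (0.45×1 + 0.44×1 + 0.11×2) = 2.11
Population E: 1 + 2 = 3
Population F: 1 + 2.11 = 3.11

2.11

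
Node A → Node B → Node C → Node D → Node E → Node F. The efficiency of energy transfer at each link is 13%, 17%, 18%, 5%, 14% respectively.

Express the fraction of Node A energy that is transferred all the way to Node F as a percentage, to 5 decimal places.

0.00278%

Product of link efficiencies: 0.13 × 0.17 × 0.18 × 0.05 × 0.14 = 0.000027846
As a percentage: 0.000027846 × 100 = 0.00278%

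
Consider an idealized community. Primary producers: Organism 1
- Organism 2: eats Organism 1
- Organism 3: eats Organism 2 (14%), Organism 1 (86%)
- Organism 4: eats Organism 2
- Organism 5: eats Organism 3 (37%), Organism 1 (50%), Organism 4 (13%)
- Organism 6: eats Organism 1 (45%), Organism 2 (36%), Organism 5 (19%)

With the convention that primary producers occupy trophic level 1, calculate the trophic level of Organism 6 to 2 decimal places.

Organism 2: 1 + 1 = 2
Organism 3: 1 + (0.14×2 + 0.86×1) = 2.14
Organism 4: 1 + 2 = 3
Organism 5: 1 + (0.37×2.14 + 0.5×1 + 0.13×3) = 2.6818
Organism 6: 1 + (0.45×1 + 0.36×2 + 0.19×2.6818) = 2.679542

2.68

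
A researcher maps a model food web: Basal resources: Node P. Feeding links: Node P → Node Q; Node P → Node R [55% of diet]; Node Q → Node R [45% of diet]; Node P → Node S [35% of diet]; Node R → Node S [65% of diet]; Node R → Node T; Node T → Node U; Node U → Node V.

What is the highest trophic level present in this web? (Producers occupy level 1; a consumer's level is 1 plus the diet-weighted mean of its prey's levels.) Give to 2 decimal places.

5.45

Node Q: 1 + 1 = 2
Node R: 1 + (0.55×1 + 0.45×2) = 2.45
Node S: 1 + (0.35×1 + 0.65×2.45) = 2.9425
Node T: 1 + 2.45 = 3.45
Node U: 1 + 3.45 = 4.45
Node V: 1 + 4.45 = 5.45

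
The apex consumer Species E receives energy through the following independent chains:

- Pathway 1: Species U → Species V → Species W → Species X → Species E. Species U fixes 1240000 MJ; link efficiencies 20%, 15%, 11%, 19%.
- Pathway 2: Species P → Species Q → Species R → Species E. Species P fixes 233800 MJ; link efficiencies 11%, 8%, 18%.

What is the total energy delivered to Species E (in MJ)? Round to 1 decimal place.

1147.8 MJ

Pathway 1: 1240000 × 0.2 × 0.15 × 0.11 × 0.19 = 777.48 MJ
Pathway 2: 233800 × 0.11 × 0.08 × 0.18 = 370.3392 MJ
Total at Species E: 777.48 + 370.3392 = 1147.8192 MJ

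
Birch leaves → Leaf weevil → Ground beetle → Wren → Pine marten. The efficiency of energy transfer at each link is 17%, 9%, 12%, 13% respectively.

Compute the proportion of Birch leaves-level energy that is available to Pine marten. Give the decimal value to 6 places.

Product of link efficiencies: 0.17 × 0.09 × 0.12 × 0.13 = 0.00023868

0.000239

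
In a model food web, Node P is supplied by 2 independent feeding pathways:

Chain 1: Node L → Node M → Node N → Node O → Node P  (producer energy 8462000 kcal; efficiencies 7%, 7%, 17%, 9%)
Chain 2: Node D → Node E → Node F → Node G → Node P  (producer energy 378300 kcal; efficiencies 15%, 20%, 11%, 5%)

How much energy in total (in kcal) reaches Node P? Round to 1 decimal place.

696.8 kcal

Chain 1: 8462000 × 0.07 × 0.07 × 0.17 × 0.09 = 634.39614 kcal
Chain 2: 378300 × 0.15 × 0.2 × 0.11 × 0.05 = 62.4195 kcal
Total at Node P: 634.39614 + 62.4195 = 696.81564 kcal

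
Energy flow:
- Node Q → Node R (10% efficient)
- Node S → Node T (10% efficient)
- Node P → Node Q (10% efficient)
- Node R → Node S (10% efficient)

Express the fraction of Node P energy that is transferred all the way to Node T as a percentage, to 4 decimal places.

0.0100%

Product of link efficiencies: 0.1 × 0.1 × 0.1 × 0.1 = 0.0001
As a percentage: 0.0001 × 100 = 0.0100%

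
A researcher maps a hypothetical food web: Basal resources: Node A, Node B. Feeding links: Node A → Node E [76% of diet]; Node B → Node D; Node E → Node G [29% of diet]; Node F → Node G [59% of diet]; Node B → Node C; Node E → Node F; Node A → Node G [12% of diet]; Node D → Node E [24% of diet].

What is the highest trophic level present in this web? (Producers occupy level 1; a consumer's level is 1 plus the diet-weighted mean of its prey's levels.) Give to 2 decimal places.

3.68

Node C: 1 + 1 = 2
Node D: 1 + 1 = 2
Node E: 1 + (0.24×2 + 0.76×1) = 2.24
Node F: 1 + 2.24 = 3.24
Node G: 1 + (0.12×1 + 0.29×2.24 + 0.59×3.24) = 3.6812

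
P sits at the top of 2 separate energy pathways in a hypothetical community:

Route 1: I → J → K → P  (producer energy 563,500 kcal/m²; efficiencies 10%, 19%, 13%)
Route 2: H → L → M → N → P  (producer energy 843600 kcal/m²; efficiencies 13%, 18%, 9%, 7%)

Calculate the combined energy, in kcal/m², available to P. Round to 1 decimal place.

1516.2 kcal/m²

Route 1: 563500 × 0.1 × 0.19 × 0.13 = 1391.845 kcal/m²
Route 2: 843600 × 0.13 × 0.18 × 0.09 × 0.07 = 124.363512 kcal/m²
Total at P: 1391.845 + 124.363512 = 1516.208512 kcal/m²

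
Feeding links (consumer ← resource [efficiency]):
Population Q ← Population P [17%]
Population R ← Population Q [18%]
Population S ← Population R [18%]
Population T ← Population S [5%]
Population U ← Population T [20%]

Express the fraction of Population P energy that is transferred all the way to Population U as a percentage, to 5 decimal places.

0.00551%

Product of link efficiencies: 0.17 × 0.18 × 0.18 × 0.05 × 0.2 = 0.00005508
As a percentage: 0.00005508 × 100 = 0.00551%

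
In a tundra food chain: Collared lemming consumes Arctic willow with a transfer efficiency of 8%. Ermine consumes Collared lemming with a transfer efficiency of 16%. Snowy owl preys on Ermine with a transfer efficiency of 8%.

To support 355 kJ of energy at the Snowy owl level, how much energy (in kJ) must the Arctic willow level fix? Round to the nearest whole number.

Cumulative transfer efficiency: 0.08 × 0.16 × 0.08 = 0.001024
Arctic willow energy = 355 / 0.001024 = 346680 kJ

346680 kJ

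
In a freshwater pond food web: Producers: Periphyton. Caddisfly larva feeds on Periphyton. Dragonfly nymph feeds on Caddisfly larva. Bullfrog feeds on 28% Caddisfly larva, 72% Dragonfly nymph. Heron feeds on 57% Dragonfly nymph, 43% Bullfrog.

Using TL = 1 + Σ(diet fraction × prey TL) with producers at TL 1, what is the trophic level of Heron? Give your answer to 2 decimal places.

Caddisfly larva: 1 + 1 = 2
Dragonfly nymph: 1 + 2 = 3
Bullfrog: 1 + (0.28×2 + 0.72×3) = 3.72
Heron: 1 + (0.57×3 + 0.43×3.72) = 4.3096

4.31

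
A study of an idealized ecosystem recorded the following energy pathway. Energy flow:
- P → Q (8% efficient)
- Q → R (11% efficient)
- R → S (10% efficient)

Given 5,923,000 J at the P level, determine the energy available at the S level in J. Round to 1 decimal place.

5212.2 J

Q: 5923000 × 0.08 = 473840 J
R: 473840 × 0.11 = 52122.4 J
S: 52122.4 × 0.1 = 5212.24 J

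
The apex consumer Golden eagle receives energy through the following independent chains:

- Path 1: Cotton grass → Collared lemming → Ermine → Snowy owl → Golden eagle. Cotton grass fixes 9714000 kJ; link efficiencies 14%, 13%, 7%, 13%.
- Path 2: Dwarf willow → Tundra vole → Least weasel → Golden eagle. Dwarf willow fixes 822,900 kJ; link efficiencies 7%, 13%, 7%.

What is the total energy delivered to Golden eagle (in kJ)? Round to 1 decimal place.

Path 1: 9714000 × 0.14 × 0.13 × 0.07 × 0.13 = 1608.83268 kJ
Path 2: 822900 × 0.07 × 0.13 × 0.07 = 524.1873 kJ
Total at Golden eagle: 1608.83268 + 524.1873 = 2133.01998 kJ

2133.0 kJ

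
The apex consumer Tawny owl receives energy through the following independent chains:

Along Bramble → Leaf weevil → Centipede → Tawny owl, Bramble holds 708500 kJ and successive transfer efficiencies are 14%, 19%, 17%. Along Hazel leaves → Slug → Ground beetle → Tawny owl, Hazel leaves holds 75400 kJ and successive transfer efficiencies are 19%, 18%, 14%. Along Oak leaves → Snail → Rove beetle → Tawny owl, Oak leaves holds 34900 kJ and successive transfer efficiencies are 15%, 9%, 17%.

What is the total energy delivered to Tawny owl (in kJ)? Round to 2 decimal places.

Via Bramble: 708500 × 0.14 × 0.19 × 0.17 = 3203.837 kJ
Via Hazel leaves: 75400 × 0.19 × 0.18 × 0.14 = 361.0152 kJ
Via Oak leaves: 34900 × 0.15 × 0.09 × 0.17 = 80.0955 kJ
Total at Tawny owl: 3203.837 + 361.0152 + 80.0955 = 3644.9477 kJ

3644.95 kJ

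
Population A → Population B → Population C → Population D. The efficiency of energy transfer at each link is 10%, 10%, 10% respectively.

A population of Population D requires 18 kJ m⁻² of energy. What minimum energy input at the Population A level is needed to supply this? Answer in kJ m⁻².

Cumulative transfer efficiency: 0.1 × 0.1 × 0.1 = 0.001
Population A energy = 18 / 0.001 = 18000 kJ m⁻²

18000 kJ m⁻²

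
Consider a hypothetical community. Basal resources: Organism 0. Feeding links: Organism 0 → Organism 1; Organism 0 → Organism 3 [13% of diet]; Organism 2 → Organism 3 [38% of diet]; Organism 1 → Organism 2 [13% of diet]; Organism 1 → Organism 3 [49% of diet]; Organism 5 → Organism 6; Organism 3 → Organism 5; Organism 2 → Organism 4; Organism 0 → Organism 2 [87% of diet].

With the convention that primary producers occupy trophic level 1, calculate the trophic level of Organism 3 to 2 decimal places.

2.92

Organism 1: 1 + 1 = 2
Organism 2: 1 + (0.87×1 + 0.13×2) = 2.13
Organism 3: 1 + (0.49×2 + 0.13×1 + 0.38×2.13) = 2.9194
Organism 4: 1 + 2.13 = 3.13
Organism 5: 1 + 2.9194 = 3.9194
Organism 6: 1 + 3.9194 = 4.9194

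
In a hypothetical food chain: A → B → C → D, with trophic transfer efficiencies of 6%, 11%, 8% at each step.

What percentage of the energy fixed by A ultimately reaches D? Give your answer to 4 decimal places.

Product of link efficiencies: 0.06 × 0.11 × 0.08 = 0.000528
As a percentage: 0.000528 × 100 = 0.0528%

0.0528%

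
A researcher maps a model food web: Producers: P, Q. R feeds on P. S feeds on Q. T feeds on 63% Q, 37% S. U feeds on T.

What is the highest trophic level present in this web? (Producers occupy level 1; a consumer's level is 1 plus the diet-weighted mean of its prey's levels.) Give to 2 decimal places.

R: 1 + 1 = 2
S: 1 + 1 = 2
T: 1 + (0.63×1 + 0.37×2) = 2.37
U: 1 + 2.37 = 3.37

3.37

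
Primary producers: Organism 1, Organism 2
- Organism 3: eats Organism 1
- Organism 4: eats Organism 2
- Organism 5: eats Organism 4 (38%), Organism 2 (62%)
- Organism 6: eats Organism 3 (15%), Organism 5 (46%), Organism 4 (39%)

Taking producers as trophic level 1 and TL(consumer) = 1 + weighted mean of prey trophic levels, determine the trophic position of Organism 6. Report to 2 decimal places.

3.17

Organism 3: 1 + 1 = 2
Organism 4: 1 + 1 = 2
Organism 5: 1 + (0.38×2 + 0.62×1) = 2.38
Organism 6: 1 + (0.15×2 + 0.46×2.38 + 0.39×2) = 3.1748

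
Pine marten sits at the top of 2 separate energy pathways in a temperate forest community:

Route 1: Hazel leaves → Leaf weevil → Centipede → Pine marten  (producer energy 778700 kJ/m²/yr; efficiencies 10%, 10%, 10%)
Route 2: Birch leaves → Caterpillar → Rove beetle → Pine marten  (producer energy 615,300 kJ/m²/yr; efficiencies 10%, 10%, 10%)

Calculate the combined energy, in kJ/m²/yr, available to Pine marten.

Route 1: 778700 × 0.1 × 0.1 × 0.1 = 778.7 kJ/m²/yr
Route 2: 615300 × 0.1 × 0.1 × 0.1 = 615.3 kJ/m²/yr
Total at Pine marten: 778.7 + 615.3 = 1394 kJ/m²/yr

1394 kJ/m²/yr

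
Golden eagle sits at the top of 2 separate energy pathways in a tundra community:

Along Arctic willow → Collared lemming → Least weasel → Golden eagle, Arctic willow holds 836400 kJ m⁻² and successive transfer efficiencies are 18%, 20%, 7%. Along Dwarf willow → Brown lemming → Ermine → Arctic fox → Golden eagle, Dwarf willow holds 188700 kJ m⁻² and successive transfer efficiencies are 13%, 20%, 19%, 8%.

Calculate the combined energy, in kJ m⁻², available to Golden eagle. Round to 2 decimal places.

2182.30 kJ m⁻²

Via Arctic willow: 836400 × 0.18 × 0.2 × 0.07 = 2107.728 kJ m⁻²
Via Dwarf willow: 188700 × 0.13 × 0.2 × 0.19 × 0.08 = 74.57424 kJ m⁻²
Total at Golden eagle: 2107.728 + 74.57424 = 2182.30224 kJ m⁻²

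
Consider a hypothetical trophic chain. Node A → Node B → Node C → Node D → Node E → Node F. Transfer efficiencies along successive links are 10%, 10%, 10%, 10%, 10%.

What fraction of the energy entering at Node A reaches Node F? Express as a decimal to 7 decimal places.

0.0000100

Product of link efficiencies: 0.1 × 0.1 × 0.1 × 0.1 × 0.1 = 0.00001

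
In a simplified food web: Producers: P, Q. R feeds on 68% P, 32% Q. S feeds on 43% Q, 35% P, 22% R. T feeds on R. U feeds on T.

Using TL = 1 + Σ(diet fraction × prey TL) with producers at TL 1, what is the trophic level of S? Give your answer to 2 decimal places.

2.22

R: 1 + (0.68×1 + 0.32×1) = 2
S: 1 + (0.43×1 + 0.35×1 + 0.22×2) = 2.22
T: 1 + 2 = 3
U: 1 + 3 = 4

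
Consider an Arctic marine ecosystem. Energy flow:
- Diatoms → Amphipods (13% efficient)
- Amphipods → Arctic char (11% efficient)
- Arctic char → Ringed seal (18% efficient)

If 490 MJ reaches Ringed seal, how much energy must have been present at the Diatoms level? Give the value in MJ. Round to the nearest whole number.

190365 MJ

Cumulative transfer efficiency: 0.13 × 0.11 × 0.18 = 0.002574
Diatoms energy = 490 / 0.002574 = 190365 MJ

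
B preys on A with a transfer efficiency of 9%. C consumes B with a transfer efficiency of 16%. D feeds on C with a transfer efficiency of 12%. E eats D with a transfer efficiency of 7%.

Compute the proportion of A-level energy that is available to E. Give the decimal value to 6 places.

0.000121

Product of link efficiencies: 0.09 × 0.16 × 0.12 × 0.07 = 0.00012096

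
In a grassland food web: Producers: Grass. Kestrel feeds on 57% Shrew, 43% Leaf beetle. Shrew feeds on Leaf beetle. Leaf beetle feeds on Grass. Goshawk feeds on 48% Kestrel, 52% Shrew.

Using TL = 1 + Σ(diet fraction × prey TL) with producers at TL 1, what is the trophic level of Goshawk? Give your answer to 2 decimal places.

Leaf beetle: 1 + 1 = 2
Shrew: 1 + 2 = 3
Kestrel: 1 + (0.57×3 + 0.43×2) = 3.57
Goshawk: 1 + (0.48×3.57 + 0.52×3) = 4.2736

4.27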